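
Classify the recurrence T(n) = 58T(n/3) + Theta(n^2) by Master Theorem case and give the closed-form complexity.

Master Theorem for T(n) = 58T(n/3) + O(n^2):

a = 58, b = 3, c = 2
log_b(a) = log_3(58) = 3.6960

Case 1: c = 2 < log_3(58) = 3.6960
T(n) = O(n^(log_3 58))

For T(n) = 58T(n/3) + O(n^2): log_3(58) = 3.6960. This is Case 1 of the Master Theorem (c < log_b(a), work dominated by leaves), giving O(n^(log_3 58)).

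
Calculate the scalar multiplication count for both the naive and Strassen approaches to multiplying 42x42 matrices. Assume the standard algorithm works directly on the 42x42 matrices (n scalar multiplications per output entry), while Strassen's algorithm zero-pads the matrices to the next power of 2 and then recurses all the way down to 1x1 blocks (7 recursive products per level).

Matrix multiplication for 42x42 matrices:

Strassen's algorithm requires power-of-2 dimensions. Pad 42x42 to 64x64 (next power of 2).

Standard algorithm: 42^3 = 74088 multiplications
Strassen's algorithm: 7^(log2(64)) = 7^6 = 117649 multiplications
Difference: 74088 - 117649 = -43561 (Strassen uses MORE here due to padding overhead — for small or just-over-power-of-2 n, padding can outweigh the per-level savings)

Standard: 74088 multiplications (42^3). Strassen: 117649 multiplications (7^6, after padding to 64x64). Strassen reduces 8 recursive multiplications to 7 at each level.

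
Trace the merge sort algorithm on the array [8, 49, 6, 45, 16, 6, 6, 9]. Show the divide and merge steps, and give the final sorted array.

Merge sort trace:

Split: [8, 49, 6, 45, 16, 6, 6, 9] -> [8, 49, 6, 45] and [16, 6, 6, 9]
  Split: [8, 49, 6, 45] -> [8, 49] and [6, 45]
    Split: [8, 49] -> [8] and [49]
    Merge: [8] + [49] -> [8, 49]
    Split: [6, 45] -> [6] and [45]
    Merge: [6] + [45] -> [6, 45]
  Merge: [8, 49] + [6, 45] -> [6, 8, 45, 49]
  Split: [16, 6, 6, 9] -> [16, 6] and [6, 9]
    Split: [16, 6] -> [16] and [6]
    Merge: [16] + [6] -> [6, 16]
    Split: [6, 9] -> [6] and [9]
    Merge: [6] + [9] -> [6, 9]
  Merge: [6, 16] + [6, 9] -> [6, 6, 9, 16]
Merge: [6, 8, 45, 49] + [6, 6, 9, 16] -> [6, 6, 6, 8, 9, 16, 45, 49]

Final sorted array: [6, 6, 6, 8, 9, 16, 45, 49]

The merge sort proceeds by recursively splitting the array and merging sorted halves.
After all merges, the sorted array is [6, 6, 6, 8, 9, 16, 45, 49].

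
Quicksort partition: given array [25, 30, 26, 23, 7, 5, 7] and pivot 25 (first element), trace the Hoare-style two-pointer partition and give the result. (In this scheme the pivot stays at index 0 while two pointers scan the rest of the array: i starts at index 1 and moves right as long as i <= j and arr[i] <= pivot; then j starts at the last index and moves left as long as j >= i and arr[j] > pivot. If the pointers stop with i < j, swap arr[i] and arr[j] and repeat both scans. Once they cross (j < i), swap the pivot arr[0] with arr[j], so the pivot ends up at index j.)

Hoare-style two-pointer partition with pivot = 25:

Initial array: [25, 30, 26, 23, 7, 5, 7]

Pointers start at i = 1, j = 6.
i stops at index 1 (arr[1]=30 > 25), j stops at index 6 (arr[6]=7 <= 25): swap arr[1] and arr[6], array becomes [25, 7, 26, 23, 7, 5, 30]
i stops at index 2 (arr[2]=26 > 25), j stops at index 5 (arr[5]=5 <= 25): swap arr[2] and arr[5], array becomes [25, 7, 5, 23, 7, 26, 30]
i ends at 5, j ends at 4: the pointers have crossed (j < i), so scanning stops.

Swap pivot arr[0] with arr[4] to place pivot at position 4: [7, 7, 5, 23, 25, 26, 30]
Pivot position: 4

After partitioning with pivot 25, the array becomes [7, 7, 5, 23, 25, 26, 30]. The pivot is placed at index 4. All elements to the left of the pivot are <= 25, and all elements to the right are > 25.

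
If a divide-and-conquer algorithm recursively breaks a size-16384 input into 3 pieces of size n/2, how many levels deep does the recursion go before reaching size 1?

For divide and conquer with division factor 2:

Problem sizes at each level:
Level 0: 16384
Level 1: 8192
Level 2: 4096
Level 3: 2048
Level 4: 1024
Level 5: 512
Level 6: 256
Level 7: 128
Level 8: 64
Level 9: 32
Level 10: 16
Level 11: 8
Level 12: 4
Level 13: 2
Level 14: 1

The root is level 0 and the size-1 base case is level 14 (the tree spans levels 0 through 14, i.e. 15 levels counting the root), so the depth is the number of divisions: log_2(16384) = 14

The recursion tree depth is log_2(16384) = 14. At each level, the problem size is divided by 2, so it takes 14 divisions to reduce to a base case of size 1. The algorithm makes 3 recursive calls at each level.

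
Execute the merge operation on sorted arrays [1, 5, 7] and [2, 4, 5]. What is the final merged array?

Merging process:

Compare 1 vs 2: take 1 from left. Merged: [1]
Compare 5 vs 2: take 2 from right. Merged: [1, 2]
Compare 5 vs 4: take 4 from right. Merged: [1, 2, 4]
Compare 5 vs 5: take 5 from left. Merged: [1, 2, 4, 5]
Compare 7 vs 5: take 5 from right. Merged: [1, 2, 4, 5, 5]
Append remaining from left: [7]. Merged: [1, 2, 4, 5, 5, 7]

Final merged array: [1, 2, 4, 5, 5, 7]
Total comparisons: 5

The merged array is [1, 2, 4, 5, 5, 7], requiring 5 comparisons. The merge step runs in O(n) time where n is the total number of elements.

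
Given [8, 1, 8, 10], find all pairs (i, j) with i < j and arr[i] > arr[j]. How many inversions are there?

Finding inversions in [8, 1, 8, 10]:

(0, 1): arr[0]=8 > arr[1]=1

Total inversions: 1

The array has 1 inversion(s): (0,1). Each pair (i,j) satisfies i < j and arr[i] > arr[j].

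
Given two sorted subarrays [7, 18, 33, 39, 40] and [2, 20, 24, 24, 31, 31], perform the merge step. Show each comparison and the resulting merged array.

Merging process:

Compare 7 vs 2: take 2 from right. Merged: [2]
Compare 7 vs 20: take 7 from left. Merged: [2, 7]
Compare 18 vs 20: take 18 from left. Merged: [2, 7, 18]
Compare 33 vs 20: take 20 from right. Merged: [2, 7, 18, 20]
Compare 33 vs 24: take 24 from right. Merged: [2, 7, 18, 20, 24]
Compare 33 vs 24: take 24 from right. Merged: [2, 7, 18, 20, 24, 24]
Compare 33 vs 31: take 31 from right. Merged: [2, 7, 18, 20, 24, 24, 31]
Compare 33 vs 31: take 31 from right. Merged: [2, 7, 18, 20, 24, 24, 31, 31]
Append remaining from left: [33, 39, 40]. Merged: [2, 7, 18, 20, 24, 24, 31, 31, 33, 39, 40]

Final merged array: [2, 7, 18, 20, 24, 24, 31, 31, 33, 39, 40]
Total comparisons: 8

The merged array is [2, 7, 18, 20, 24, 24, 31, 31, 33, 39, 40], requiring 8 comparisons. The merge step runs in O(n) time where n is the total number of elements.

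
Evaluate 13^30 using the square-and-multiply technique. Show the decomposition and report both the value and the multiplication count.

Computing 13^30 by squaring (build up from 13^1; each line after the first costs one multiplication):

13^1 = 13
13^2 = (13^1)^2 = 13^2 = 169
13^3 = 13 * 13^2 = 13 * 169 = 2197
13^6 = (13^3)^2 = 2197^2 = 4826809
13^7 = 13 * 13^6 = 13 * 4826809 = 62748517
13^14 = (13^7)^2 = 62748517^2 = 3937376385699289
13^15 = 13 * 13^14 = 13 * 3937376385699289 = 51185893014090757
13^30 = (13^15)^2 = 51185893014090757^2 = 2619995643649944960380551432833049

Result: 2619995643649944960380551432833049
Multiplications needed: 7 (7 lines after 13^1)

13^30 = 2619995643649944960380551432833049. Using exponentiation by squaring, this requires 7 multiplications. The key idea: if the exponent is even, square the half-power; if odd, multiply by the base once.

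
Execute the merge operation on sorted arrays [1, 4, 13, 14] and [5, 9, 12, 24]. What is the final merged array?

Merging process:

Compare 1 vs 5: take 1 from left. Merged: [1]
Compare 4 vs 5: take 4 from left. Merged: [1, 4]
Compare 13 vs 5: take 5 from right. Merged: [1, 4, 5]
Compare 13 vs 9: take 9 from right. Merged: [1, 4, 5, 9]
Compare 13 vs 12: take 12 from right. Merged: [1, 4, 5, 9, 12]
Compare 13 vs 24: take 13 from left. Merged: [1, 4, 5, 9, 12, 13]
Compare 14 vs 24: take 14 from left. Merged: [1, 4, 5, 9, 12, 13, 14]
Append remaining from right: [24]. Merged: [1, 4, 5, 9, 12, 13, 14, 24]

Final merged array: [1, 4, 5, 9, 12, 13, 14, 24]
Total comparisons: 7

The merged array is [1, 4, 5, 9, 12, 13, 14, 24], requiring 7 comparisons. The merge step runs in O(n) time where n is the total number of elements.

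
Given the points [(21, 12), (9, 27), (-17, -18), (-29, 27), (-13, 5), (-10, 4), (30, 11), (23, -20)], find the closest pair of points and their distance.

Computing all pairwise distances among 8 points:

d((21, 12), (9, 27)) = 19.2094
d((21, 12), (-17, -18)) = 48.4149
d((21, 12), (-29, 27)) = 52.2015
d((21, 12), (-13, 5)) = 34.7131
d((21, 12), (-10, 4)) = 32.0156
d((21, 12), (30, 11)) = 9.0554
d((21, 12), (23, -20)) = 32.0624
d((9, 27), (-17, -18)) = 51.9711
d((9, 27), (-29, 27)) = 38.0
d((9, 27), (-13, 5)) = 31.1127
d((9, 27), (-10, 4)) = 29.8329
d((9, 27), (30, 11)) = 26.4008
d((9, 27), (23, -20)) = 49.0408
d((-17, -18), (-29, 27)) = 46.5725
d((-17, -18), (-13, 5)) = 23.3452
d((-17, -18), (-10, 4)) = 23.0868
d((-17, -18), (30, 11)) = 55.2268
d((-17, -18), (23, -20)) = 40.05
d((-29, 27), (-13, 5)) = 27.2029
d((-29, 27), (-10, 4)) = 29.8329
d((-29, 27), (30, 11)) = 61.131
d((-29, 27), (23, -20)) = 70.0928
d((-13, 5), (-10, 4)) = 3.1623 <-- minimum
d((-13, 5), (30, 11)) = 43.4166
d((-13, 5), (23, -20)) = 43.8292
d((-10, 4), (30, 11)) = 40.6079
d((-10, 4), (23, -20)) = 40.8044
d((30, 11), (23, -20)) = 31.7805

Closest pair: (-13, 5) and (-10, 4) with distance 3.1623

The closest pair is (-13, 5) and (-10, 4) with Euclidean distance 3.1623. For 8 points, brute-force pairwise comparison is shown above. For large n, the divide-and-conquer algorithm (sort by x, recurse on halves, check the dividing strip) achieves O(n log n).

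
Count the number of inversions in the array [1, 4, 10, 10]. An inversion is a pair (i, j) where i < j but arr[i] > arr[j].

Finding inversions in [1, 4, 10, 10]:


Total inversions: 0

The array has 0 inversions. It is already sorted.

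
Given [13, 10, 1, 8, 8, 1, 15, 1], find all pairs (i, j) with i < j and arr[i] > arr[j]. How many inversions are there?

Finding inversions in [13, 10, 1, 8, 8, 1, 15, 1]:

(0, 1): arr[0]=13 > arr[1]=10
(0, 2): arr[0]=13 > arr[2]=1
(0, 3): arr[0]=13 > arr[3]=8
(0, 4): arr[0]=13 > arr[4]=8
(0, 5): arr[0]=13 > arr[5]=1
(0, 7): arr[0]=13 > arr[7]=1
(1, 2): arr[1]=10 > arr[2]=1
(1, 3): arr[1]=10 > arr[3]=8
(1, 4): arr[1]=10 > arr[4]=8
(1, 5): arr[1]=10 > arr[5]=1
(1, 7): arr[1]=10 > arr[7]=1
(3, 5): arr[3]=8 > arr[5]=1
(3, 7): arr[3]=8 > arr[7]=1
(4, 5): arr[4]=8 > arr[5]=1
(4, 7): arr[4]=8 > arr[7]=1
(6, 7): arr[6]=15 > arr[7]=1

Total inversions: 16

The array has 16 inversion(s): (0,1), (0,2), (0,3), (0,4), (0,5), (0,7), (1,2), (1,3), (1,4), (1,5), (1,7), (3,5), (3,7), (4,5), (4,7), (6,7). Each pair (i,j) satisfies i < j and arr[i] > arr[j].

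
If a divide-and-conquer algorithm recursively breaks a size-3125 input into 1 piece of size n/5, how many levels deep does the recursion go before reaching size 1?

For divide and conquer with division factor 5:

Problem sizes at each level:
Level 0: 3125
Level 1: 625
Level 2: 125
Level 3: 25
Level 4: 5
Level 5: 1

The root is level 0 and the size-1 base case is level 5 (the tree spans levels 0 through 5, i.e. 6 levels counting the root), so the depth is the number of divisions: log_5(3125) = 5

The recursion tree depth is log_5(3125) = 5. At each level, the problem size is divided by 5, so it takes 5 divisions to reduce to a base case of size 1. The algorithm makes 1 recursive call at each level.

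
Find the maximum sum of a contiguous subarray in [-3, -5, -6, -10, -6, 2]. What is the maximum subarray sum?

Using Kadane's algorithm on [-3, -5, -6, -10, -6, 2]:

Scanning through the array:
Position 1 (value -5): max_ending_here = -5, max_so_far = -3
Position 2 (value -6): max_ending_here = -6, max_so_far = -3
Position 3 (value -10): max_ending_here = -10, max_so_far = -3
Position 4 (value -6): max_ending_here = -6, max_so_far = -3
Position 5 (value 2): max_ending_here = 2, max_so_far = 2

Maximum subarray: [2]
Maximum sum: 2

The maximum subarray is [2] with sum 2. This subarray runs from index 5 to index 5.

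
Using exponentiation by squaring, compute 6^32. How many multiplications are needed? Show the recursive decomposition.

Computing 6^32 by squaring (build up from 6^1; each line after the first costs one multiplication):

6^1 = 6
6^2 = (6^1)^2 = 6^2 = 36
6^4 = (6^2)^2 = 36^2 = 1296
6^8 = (6^4)^2 = 1296^2 = 1679616
6^16 = (6^8)^2 = 1679616^2 = 2821109907456
6^32 = (6^16)^2 = 2821109907456^2 = 7958661109946400884391936

Result: 7958661109946400884391936
Multiplications needed: 5 (5 lines after 6^1)

6^32 = 7958661109946400884391936. Using exponentiation by squaring, this requires 5 multiplications. The key idea: if the exponent is even, square the half-power; if odd, multiply by the base once.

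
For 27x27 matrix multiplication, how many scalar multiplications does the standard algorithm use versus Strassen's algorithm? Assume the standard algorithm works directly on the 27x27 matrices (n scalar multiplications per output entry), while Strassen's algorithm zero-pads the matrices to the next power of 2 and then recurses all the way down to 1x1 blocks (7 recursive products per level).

Matrix multiplication for 27x27 matrices:

Strassen's algorithm requires power-of-2 dimensions. Pad 27x27 to 32x32 (next power of 2).

Standard algorithm: 27^3 = 19683 multiplications
Strassen's algorithm: 7^(log2(32)) = 7^5 = 16807 multiplications
Savings: 19683 - 16807 = 2876 multiplications

Standard: 19683 multiplications (27^3). Strassen: 16807 multiplications (7^5, after padding to 32x32). Strassen reduces 8 recursive multiplications to 7 at each level.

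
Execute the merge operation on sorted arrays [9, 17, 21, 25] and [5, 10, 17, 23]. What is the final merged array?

Merging process:

Compare 9 vs 5: take 5 from right. Merged: [5]
Compare 9 vs 10: take 9 from left. Merged: [5, 9]
Compare 17 vs 10: take 10 from right. Merged: [5, 9, 10]
Compare 17 vs 17: take 17 from left. Merged: [5, 9, 10, 17]
Compare 21 vs 17: take 17 from right. Merged: [5, 9, 10, 17, 17]
Compare 21 vs 23: take 21 from left. Merged: [5, 9, 10, 17, 17, 21]
Compare 25 vs 23: take 23 from right. Merged: [5, 9, 10, 17, 17, 21, 23]
Append remaining from left: [25]. Merged: [5, 9, 10, 17, 17, 21, 23, 25]

Final merged array: [5, 9, 10, 17, 17, 21, 23, 25]
Total comparisons: 7

The merged array is [5, 9, 10, 17, 17, 21, 23, 25], requiring 7 comparisons. The merge step runs in O(n) time where n is the total number of elements.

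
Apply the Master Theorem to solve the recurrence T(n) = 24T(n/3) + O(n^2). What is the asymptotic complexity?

Master Theorem for T(n) = 24T(n/3) + O(n^2):

a = 24, b = 3, c = 2
log_b(a) = log_3(24) = 2.8928

Case 1: c = 2 < log_3(24) = 2.8928
T(n) = O(n^(log_3 24))

For T(n) = 24T(n/3) + O(n^2): log_3(24) = 2.8928. This is Case 1 of the Master Theorem (c < log_b(a), work dominated by leaves), giving O(n^(log_3 24)).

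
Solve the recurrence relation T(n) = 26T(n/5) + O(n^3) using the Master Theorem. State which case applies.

Master Theorem for T(n) = 26T(n/5) + O(n^3):

a = 26, b = 5, c = 3
log_b(a) = log_5(26) = 2.0244

Case 3: c = 3 > log_5(26) = 2.0244
T(n) = O(n^3) = O(n^3)

For T(n) = 26T(n/5) + O(n^3): log_5(26) = 2.0244. This is Case 3 of the Master Theorem (c > log_b(a), work dominated by root), giving O(n^3).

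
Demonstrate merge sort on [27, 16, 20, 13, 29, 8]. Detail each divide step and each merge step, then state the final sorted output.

Merge sort trace:

Split: [27, 16, 20, 13, 29, 8] -> [27, 16, 20] and [13, 29, 8]
  Split: [27, 16, 20] -> [27] and [16, 20]
    Split: [16, 20] -> [16] and [20]
    Merge: [16] + [20] -> [16, 20]
  Merge: [27] + [16, 20] -> [16, 20, 27]
  Split: [13, 29, 8] -> [13] and [29, 8]
    Split: [29, 8] -> [29] and [8]
    Merge: [29] + [8] -> [8, 29]
  Merge: [13] + [8, 29] -> [8, 13, 29]
Merge: [16, 20, 27] + [8, 13, 29] -> [8, 13, 16, 20, 27, 29]

Final sorted array: [8, 13, 16, 20, 27, 29]

The merge sort proceeds by recursively splitting the array and merging sorted halves.
After all merges, the sorted array is [8, 13, 16, 20, 27, 29].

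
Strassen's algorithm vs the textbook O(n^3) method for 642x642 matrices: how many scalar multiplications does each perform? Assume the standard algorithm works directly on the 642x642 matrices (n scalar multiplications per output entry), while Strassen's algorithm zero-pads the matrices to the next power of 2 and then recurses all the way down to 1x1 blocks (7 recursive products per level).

Matrix multiplication for 642x642 matrices:

Strassen's algorithm requires power-of-2 dimensions. Pad 642x642 to 1024x1024 (next power of 2).

Standard algorithm: 642^3 = 264609288 multiplications
Strassen's algorithm: 7^(log2(1024)) = 7^10 = 282475249 multiplications
Difference: 264609288 - 282475249 = -17865961 (Strassen uses MORE here due to padding overhead — for small or just-over-power-of-2 n, padding can outweigh the per-level savings)

Standard: 264609288 multiplications (642^3). Strassen: 282475249 multiplications (7^10, after padding to 1024x1024). Strassen reduces 8 recursive multiplications to 7 at each level.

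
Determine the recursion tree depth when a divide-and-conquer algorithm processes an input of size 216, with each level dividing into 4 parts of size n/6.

For divide and conquer with division factor 6:

Problem sizes at each level:
Level 0: 216
Level 1: 36
Level 2: 6
Level 3: 1

The root is level 0 and the size-1 base case is level 3 (the tree spans levels 0 through 3, i.e. 4 levels counting the root), so the depth is the number of divisions: log_6(216) = 3

The recursion tree depth is log_6(216) = 3. At each level, the problem size is divided by 6, so it takes 3 divisions to reduce to a base case of size 1. The algorithm makes 4 recursive calls at each level.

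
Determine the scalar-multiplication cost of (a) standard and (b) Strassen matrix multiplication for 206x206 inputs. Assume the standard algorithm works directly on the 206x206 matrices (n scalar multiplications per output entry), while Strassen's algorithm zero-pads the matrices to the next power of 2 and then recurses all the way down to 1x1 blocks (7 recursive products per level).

Matrix multiplication for 206x206 matrices:

Strassen's algorithm requires power-of-2 dimensions. Pad 206x206 to 256x256 (next power of 2).

Standard algorithm: 206^3 = 8741816 multiplications
Strassen's algorithm: 7^(log2(256)) = 7^8 = 5764801 multiplications
Savings: 8741816 - 5764801 = 2977015 multiplications

Standard: 8741816 multiplications (206^3). Strassen: 5764801 multiplications (7^8, after padding to 256x256). Strassen reduces 8 recursive multiplications to 7 at each level.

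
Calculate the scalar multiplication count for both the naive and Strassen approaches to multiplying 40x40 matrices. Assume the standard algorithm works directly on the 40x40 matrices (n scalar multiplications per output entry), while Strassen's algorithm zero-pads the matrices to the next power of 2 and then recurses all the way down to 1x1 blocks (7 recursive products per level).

Matrix multiplication for 40x40 matrices:

Strassen's algorithm requires power-of-2 dimensions. Pad 40x40 to 64x64 (next power of 2).

Standard algorithm: 40^3 = 64000 multiplications
Strassen's algorithm: 7^(log2(64)) = 7^6 = 117649 multiplications
Difference: 64000 - 117649 = -53649 (Strassen uses MORE here due to padding overhead — for small or just-over-power-of-2 n, padding can outweigh the per-level savings)

Standard: 64000 multiplications (40^3). Strassen: 117649 multiplications (7^6, after padding to 64x64). Strassen reduces 8 recursive multiplications to 7 at each level.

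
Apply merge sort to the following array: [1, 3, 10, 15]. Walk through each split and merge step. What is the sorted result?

Merge sort trace:

Split: [1, 3, 10, 15] -> [1, 3] and [10, 15]
  Split: [1, 3] -> [1] and [3]
  Merge: [1] + [3] -> [1, 3]
  Split: [10, 15] -> [10] and [15]
  Merge: [10] + [15] -> [10, 15]
Merge: [1, 3] + [10, 15] -> [1, 3, 10, 15]

Final sorted array: [1, 3, 10, 15]

The merge sort proceeds by recursively splitting the array and merging sorted halves.
After all merges, the sorted array is [1, 3, 10, 15].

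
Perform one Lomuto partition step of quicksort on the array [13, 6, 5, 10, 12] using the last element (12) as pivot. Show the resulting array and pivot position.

Lomuto partition with pivot = 12:

Initial array: [13, 6, 5, 10, 12]

arr[0]=13 > 12: no swap
arr[1]=6 <= 12: swap with position 0, array becomes [6, 13, 5, 10, 12]
arr[2]=5 <= 12: swap with position 1, array becomes [6, 5, 13, 10, 12]
arr[3]=10 <= 12: swap with position 2, array becomes [6, 5, 10, 13, 12]

Place pivot at position 3: [6, 5, 10, 12, 13]
Pivot position: 3

After partitioning with pivot 12, the array becomes [6, 5, 10, 12, 13]. The pivot is placed at index 3. All elements to the left of the pivot are <= 12, and all elements to the right are > 12.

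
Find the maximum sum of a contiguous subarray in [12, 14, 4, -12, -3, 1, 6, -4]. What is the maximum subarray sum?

Using Kadane's algorithm on [12, 14, 4, -12, -3, 1, 6, -4]:

Scanning through the array:
Position 1 (value 14): max_ending_here = 26, max_so_far = 26
Position 2 (value 4): max_ending_here = 30, max_so_far = 30
Position 3 (value -12): max_ending_here = 18, max_so_far = 30
Position 4 (value -3): max_ending_here = 15, max_so_far = 30
Position 5 (value 1): max_ending_here = 16, max_so_far = 30
Position 6 (value 6): max_ending_here = 22, max_so_far = 30
Position 7 (value -4): max_ending_here = 18, max_so_far = 30

Maximum subarray: [12, 14, 4]
Maximum sum: 30

The maximum subarray is [12, 14, 4] with sum 30. This subarray runs from index 0 to index 2.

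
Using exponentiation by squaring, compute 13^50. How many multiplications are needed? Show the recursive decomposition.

Computing 13^50 by squaring (build up from 13^1; each line after the first costs one multiplication):

13^1 = 13
13^2 = (13^1)^2 = 13^2 = 169
13^3 = 13 * 13^2 = 13 * 169 = 2197
13^6 = (13^3)^2 = 2197^2 = 4826809
13^12 = (13^6)^2 = 4826809^2 = 23298085122481
13^24 = (13^12)^2 = 23298085122481^2 = 542800770374370512771595361
13^25 = 13 * 13^24 = 13 * 542800770374370512771595361 = 7056410014866816666030739693
13^50 = (13^25)^2 = 7056410014866816666030739693^2 = 49792922297912707801714181535533618316401192004725734249

Result: 49792922297912707801714181535533618316401192004725734249
Multiplications needed: 7 (7 lines after 13^1)

13^50 = 49792922297912707801714181535533618316401192004725734249. Using exponentiation by squaring, this requires 7 multiplications. The key idea: if the exponent is even, square the half-power; if odd, multiply by the base once.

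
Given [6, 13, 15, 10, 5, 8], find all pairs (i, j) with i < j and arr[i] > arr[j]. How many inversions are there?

Finding inversions in [6, 13, 15, 10, 5, 8]:

(0, 4): arr[0]=6 > arr[4]=5
(1, 3): arr[1]=13 > arr[3]=10
(1, 4): arr[1]=13 > arr[4]=5
(1, 5): arr[1]=13 > arr[5]=8
(2, 3): arr[2]=15 > arr[3]=10
(2, 4): arr[2]=15 > arr[4]=5
(2, 5): arr[2]=15 > arr[5]=8
(3, 4): arr[3]=10 > arr[4]=5
(3, 5): arr[3]=10 > arr[5]=8

Total inversions: 9

The array has 9 inversion(s): (0,4), (1,3), (1,4), (1,5), (2,3), (2,4), (2,5), (3,4), (3,5). Each pair (i,j) satisfies i < j and arr[i] > arr[j].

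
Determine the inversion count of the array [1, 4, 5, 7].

Finding inversions in [1, 4, 5, 7]:


Total inversions: 0

The array has 0 inversions. It is already sorted.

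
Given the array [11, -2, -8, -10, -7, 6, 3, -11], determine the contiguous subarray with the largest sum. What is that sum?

Using Kadane's algorithm on [11, -2, -8, -10, -7, 6, 3, -11]:

Scanning through the array:
Position 1 (value -2): max_ending_here = 9, max_so_far = 11
Position 2 (value -8): max_ending_here = 1, max_so_far = 11
Position 3 (value -10): max_ending_here = -9, max_so_far = 11
Position 4 (value -7): max_ending_here = -7, max_so_far = 11
Position 5 (value 6): max_ending_here = 6, max_so_far = 11
Position 6 (value 3): max_ending_here = 9, max_so_far = 11
Position 7 (value -11): max_ending_here = -2, max_so_far = 11

Maximum subarray: [11]
Maximum sum: 11

The maximum subarray is [11] with sum 11. This subarray runs from index 0 to index 0.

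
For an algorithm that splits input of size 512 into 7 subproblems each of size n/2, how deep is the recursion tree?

For divide and conquer with division factor 2:

Problem sizes at each level:
Level 0: 512
Level 1: 256
Level 2: 128
Level 3: 64
Level 4: 32
Level 5: 16
Level 6: 8
Level 7: 4
Level 8: 2
Level 9: 1

The root is level 0 and the size-1 base case is level 9 (the tree spans levels 0 through 9, i.e. 10 levels counting the root), so the depth is the number of divisions: log_2(512) = 9

The recursion tree depth is log_2(512) = 9. At each level, the problem size is divided by 2, so it takes 9 divisions to reduce to a base case of size 1. The algorithm makes 7 recursive calls at each level.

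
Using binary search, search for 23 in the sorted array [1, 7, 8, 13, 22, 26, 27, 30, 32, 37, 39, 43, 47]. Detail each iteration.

Binary search for 23 in [1, 7, 8, 13, 22, 26, 27, 30, 32, 37, 39, 43, 47]:

lo=0, hi=12, mid=6, arr[mid]=27 -> 27 > 23, search left half
lo=0, hi=5, mid=2, arr[mid]=8 -> 8 < 23, search right half
lo=3, hi=5, mid=4, arr[mid]=22 -> 22 < 23, search right half
lo=5, hi=5, mid=5, arr[mid]=26 -> 26 > 23, search left half
lo=5 > hi=4, target 23 not found

Binary search determines that 23 is not in the array after 4 comparisons. The search space was exhausted without finding the target.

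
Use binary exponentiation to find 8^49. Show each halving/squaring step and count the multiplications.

Computing 8^49 by squaring (build up from 8^1; each line after the first costs one multiplication):

8^1 = 8
8^2 = (8^1)^2 = 8^2 = 64
8^3 = 8 * 8^2 = 8 * 64 = 512
8^6 = (8^3)^2 = 512^2 = 262144
8^12 = (8^6)^2 = 262144^2 = 68719476736
8^24 = (8^12)^2 = 68719476736^2 = 4722366482869645213696
8^48 = (8^24)^2 = 4722366482869645213696^2 = 22300745198530623141535718272648361505980416
8^49 = 8 * 8^48 = 8 * 22300745198530623141535718272648361505980416 = 178405961588244985132285746181186892047843328

Result: 178405961588244985132285746181186892047843328
Multiplications needed: 7 (7 lines after 8^1)

8^49 = 178405961588244985132285746181186892047843328. Using exponentiation by squaring, this requires 7 multiplications. The key idea: if the exponent is even, square the half-power; if odd, multiply by the base once.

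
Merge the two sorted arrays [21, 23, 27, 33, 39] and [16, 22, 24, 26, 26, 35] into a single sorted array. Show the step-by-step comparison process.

Merging process:

Compare 21 vs 16: take 16 from right. Merged: [16]
Compare 21 vs 22: take 21 from left. Merged: [16, 21]
Compare 23 vs 22: take 22 from right. Merged: [16, 21, 22]
Compare 23 vs 24: take 23 from left. Merged: [16, 21, 22, 23]
Compare 27 vs 24: take 24 from right. Merged: [16, 21, 22, 23, 24]
Compare 27 vs 26: take 26 from right. Merged: [16, 21, 22, 23, 24, 26]
Compare 27 vs 26: take 26 from right. Merged: [16, 21, 22, 23, 24, 26, 26]
Compare 27 vs 35: take 27 from left. Merged: [16, 21, 22, 23, 24, 26, 26, 27]
Compare 33 vs 35: take 33 from left. Merged: [16, 21, 22, 23, 24, 26, 26, 27, 33]
Compare 39 vs 35: take 35 from right. Merged: [16, 21, 22, 23, 24, 26, 26, 27, 33, 35]
Append remaining from left: [39]. Merged: [16, 21, 22, 23, 24, 26, 26, 27, 33, 35, 39]

Final merged array: [16, 21, 22, 23, 24, 26, 26, 27, 33, 35, 39]
Total comparisons: 10

The merged array is [16, 21, 22, 23, 24, 26, 26, 27, 33, 35, 39], requiring 10 comparisons. The merge step runs in O(n) time where n is the total number of elements.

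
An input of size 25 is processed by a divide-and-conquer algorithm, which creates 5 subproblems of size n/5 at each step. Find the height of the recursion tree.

For divide and conquer with division factor 5:

Problem sizes at each level:
Level 0: 25
Level 1: 5
Level 2: 1

The root is level 0 and the size-1 base case is level 2 (the tree spans levels 0 through 2, i.e. 3 levels counting the root), so the depth is the number of divisions: log_5(25) = 2

The recursion tree depth is log_5(25) = 2. At each level, the problem size is divided by 5, so it takes 2 divisions to reduce to a base case of size 1. The algorithm makes 5 recursive calls at each level.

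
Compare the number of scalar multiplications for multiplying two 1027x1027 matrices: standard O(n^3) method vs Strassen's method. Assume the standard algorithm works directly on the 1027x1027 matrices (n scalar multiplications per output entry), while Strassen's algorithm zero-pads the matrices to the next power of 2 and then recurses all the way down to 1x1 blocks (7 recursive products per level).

Matrix multiplication for 1027x1027 matrices:

Strassen's algorithm requires power-of-2 dimensions. Pad 1027x1027 to 2048x2048 (next power of 2).

Standard algorithm: 1027^3 = 1083206683 multiplications
Strassen's algorithm: 7^(log2(2048)) = 7^11 = 1977326743 multiplications
Difference: 1083206683 - 1977326743 = -894120060 (Strassen uses MORE here due to padding overhead — for small or just-over-power-of-2 n, padding can outweigh the per-level savings)

Standard: 1083206683 multiplications (1027^3). Strassen: 1977326743 multiplications (7^11, after padding to 2048x2048). Strassen reduces 8 recursive multiplications to 7 at each level.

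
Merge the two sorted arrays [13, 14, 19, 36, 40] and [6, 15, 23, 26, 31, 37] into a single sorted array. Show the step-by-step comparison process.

Merging process:

Compare 13 vs 6: take 6 from right. Merged: [6]
Compare 13 vs 15: take 13 from left. Merged: [6, 13]
Compare 14 vs 15: take 14 from left. Merged: [6, 13, 14]
Compare 19 vs 15: take 15 from right. Merged: [6, 13, 14, 15]
Compare 19 vs 23: take 19 from left. Merged: [6, 13, 14, 15, 19]
Compare 36 vs 23: take 23 from right. Merged: [6, 13, 14, 15, 19, 23]
Compare 36 vs 26: take 26 from right. Merged: [6, 13, 14, 15, 19, 23, 26]
Compare 36 vs 31: take 31 from right. Merged: [6, 13, 14, 15, 19, 23, 26, 31]
Compare 36 vs 37: take 36 from left. Merged: [6, 13, 14, 15, 19, 23, 26, 31, 36]
Compare 40 vs 37: take 37 from right. Merged: [6, 13, 14, 15, 19, 23, 26, 31, 36, 37]
Append remaining from left: [40]. Merged: [6, 13, 14, 15, 19, 23, 26, 31, 36, 37, 40]

Final merged array: [6, 13, 14, 15, 19, 23, 26, 31, 36, 37, 40]
Total comparisons: 10

The merged array is [6, 13, 14, 15, 19, 23, 26, 31, 36, 37, 40], requiring 10 comparisons. The merge step runs in O(n) time where n is the total number of elements.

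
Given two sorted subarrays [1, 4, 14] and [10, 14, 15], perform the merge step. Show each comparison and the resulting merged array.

Merging process:

Compare 1 vs 10: take 1 from left. Merged: [1]
Compare 4 vs 10: take 4 from left. Merged: [1, 4]
Compare 14 vs 10: take 10 from right. Merged: [1, 4, 10]
Compare 14 vs 14: take 14 from left. Merged: [1, 4, 10, 14]
Append remaining from right: [14, 15]. Merged: [1, 4, 10, 14, 14, 15]

Final merged array: [1, 4, 10, 14, 14, 15]
Total comparisons: 4

The merged array is [1, 4, 10, 14, 14, 15], requiring 4 comparisons. The merge step runs in O(n) time where n is the total number of elements.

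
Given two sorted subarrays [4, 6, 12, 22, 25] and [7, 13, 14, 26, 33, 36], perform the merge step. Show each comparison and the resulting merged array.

Merging process:

Compare 4 vs 7: take 4 from left. Merged: [4]
Compare 6 vs 7: take 6 from left. Merged: [4, 6]
Compare 12 vs 7: take 7 from right. Merged: [4, 6, 7]
Compare 12 vs 13: take 12 from left. Merged: [4, 6, 7, 12]
Compare 22 vs 13: take 13 from right. Merged: [4, 6, 7, 12, 13]
Compare 22 vs 14: take 14 from right. Merged: [4, 6, 7, 12, 13, 14]
Compare 22 vs 26: take 22 from left. Merged: [4, 6, 7, 12, 13, 14, 22]
Compare 25 vs 26: take 25 from left. Merged: [4, 6, 7, 12, 13, 14, 22, 25]
Append remaining from right: [26, 33, 36]. Merged: [4, 6, 7, 12, 13, 14, 22, 25, 26, 33, 36]

Final merged array: [4, 6, 7, 12, 13, 14, 22, 25, 26, 33, 36]
Total comparisons: 8

The merged array is [4, 6, 7, 12, 13, 14, 22, 25, 26, 33, 36], requiring 8 comparisons. The merge step runs in O(n) time where n is the total number of elements.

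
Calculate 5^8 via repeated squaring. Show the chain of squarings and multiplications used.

Computing 5^8 by squaring (build up from 5^1; each line after the first costs one multiplication):

5^1 = 5
5^2 = (5^1)^2 = 5^2 = 25
5^4 = (5^2)^2 = 25^2 = 625
5^8 = (5^4)^2 = 625^2 = 390625

Result: 390625
Multiplications needed: 3 (3 lines after 5^1)

5^8 = 390625. Using exponentiation by squaring, this requires 3 multiplications. The key idea: if the exponent is even, square the half-power; if odd, multiply by the base once.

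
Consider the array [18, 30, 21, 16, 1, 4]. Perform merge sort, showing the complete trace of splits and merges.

Merge sort trace:

Split: [18, 30, 21, 16, 1, 4] -> [18, 30, 21] and [16, 1, 4]
  Split: [18, 30, 21] -> [18] and [30, 21]
    Split: [30, 21] -> [30] and [21]
    Merge: [30] + [21] -> [21, 30]
  Merge: [18] + [21, 30] -> [18, 21, 30]
  Split: [16, 1, 4] -> [16] and [1, 4]
    Split: [1, 4] -> [1] and [4]
    Merge: [1] + [4] -> [1, 4]
  Merge: [16] + [1, 4] -> [1, 4, 16]
Merge: [18, 21, 30] + [1, 4, 16] -> [1, 4, 16, 18, 21, 30]

Final sorted array: [1, 4, 16, 18, 21, 30]

The merge sort proceeds by recursively splitting the array and merging sorted halves.
After all merges, the sorted array is [1, 4, 16, 18, 21, 30].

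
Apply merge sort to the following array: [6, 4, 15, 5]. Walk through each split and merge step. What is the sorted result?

Merge sort trace:

Split: [6, 4, 15, 5] -> [6, 4] and [15, 5]
  Split: [6, 4] -> [6] and [4]
  Merge: [6] + [4] -> [4, 6]
  Split: [15, 5] -> [15] and [5]
  Merge: [15] + [5] -> [5, 15]
Merge: [4, 6] + [5, 15] -> [4, 5, 6, 15]

Final sorted array: [4, 5, 6, 15]

The merge sort proceeds by recursively splitting the array and merging sorted halves.
After all merges, the sorted array is [4, 5, 6, 15].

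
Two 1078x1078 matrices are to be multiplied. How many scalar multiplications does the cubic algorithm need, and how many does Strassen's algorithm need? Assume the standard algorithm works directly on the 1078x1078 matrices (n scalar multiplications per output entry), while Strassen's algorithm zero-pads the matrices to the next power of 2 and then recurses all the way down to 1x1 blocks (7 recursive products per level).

Matrix multiplication for 1078x1078 matrices:

Strassen's algorithm requires power-of-2 dimensions. Pad 1078x1078 to 2048x2048 (next power of 2).

Standard algorithm: 1078^3 = 1252726552 multiplications
Strassen's algorithm: 7^(log2(2048)) = 7^11 = 1977326743 multiplications
Difference: 1252726552 - 1977326743 = -724600191 (Strassen uses MORE here due to padding overhead — for small or just-over-power-of-2 n, padding can outweigh the per-level savings)

Standard: 1252726552 multiplications (1078^3). Strassen: 1977326743 multiplications (7^11, after padding to 2048x2048). Strassen reduces 8 recursive multiplications to 7 at each level.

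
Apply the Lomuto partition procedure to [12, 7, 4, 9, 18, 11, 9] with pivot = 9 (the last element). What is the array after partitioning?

Lomuto partition with pivot = 9:

Initial array: [12, 7, 4, 9, 18, 11, 9]

arr[0]=12 > 9: no swap
arr[1]=7 <= 9: swap with position 0, array becomes [7, 12, 4, 9, 18, 11, 9]
arr[2]=4 <= 9: swap with position 1, array becomes [7, 4, 12, 9, 18, 11, 9]
arr[3]=9 <= 9: swap with position 2, array becomes [7, 4, 9, 12, 18, 11, 9]
arr[4]=18 > 9: no swap
arr[5]=11 > 9: no swap

Place pivot at position 3: [7, 4, 9, 9, 18, 11, 12]
Pivot position: 3

After partitioning with pivot 9, the array becomes [7, 4, 9, 9, 18, 11, 12]. The pivot is placed at index 3. All elements to the left of the pivot are <= 9, and all elements to the right are > 9.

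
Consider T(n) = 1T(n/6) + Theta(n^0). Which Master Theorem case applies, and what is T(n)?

Master Theorem for T(n) = 1T(n/6) + O(n^0):

a = 1, b = 6, c = 0
log_b(a) = log_6(1) = 0.0000

Case 2: c = 0 = log_6(1) = 0.0000
T(n) = O(n^0 log n) = O(log n)

For T(n) = 1T(n/6) + O(n^0): log_6(1) = 0.0000. This is Case 2 of the Master Theorem (c = log_b(a), equal work at all levels), giving O(log n).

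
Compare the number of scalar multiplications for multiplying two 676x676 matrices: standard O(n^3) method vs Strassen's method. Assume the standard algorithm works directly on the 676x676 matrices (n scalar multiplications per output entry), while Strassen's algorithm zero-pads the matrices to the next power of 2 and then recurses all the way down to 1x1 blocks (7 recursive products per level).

Matrix multiplication for 676x676 matrices:

Strassen's algorithm requires power-of-2 dimensions. Pad 676x676 to 1024x1024 (next power of 2).

Standard algorithm: 676^3 = 308915776 multiplications
Strassen's algorithm: 7^(log2(1024)) = 7^10 = 282475249 multiplications
Savings: 308915776 - 282475249 = 26440527 multiplications

Standard: 308915776 multiplications (676^3). Strassen: 282475249 multiplications (7^10, after padding to 1024x1024). Strassen reduces 8 recursive multiplications to 7 at each level.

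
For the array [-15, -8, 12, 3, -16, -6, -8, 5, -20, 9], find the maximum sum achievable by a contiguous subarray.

Using Kadane's algorithm on [-15, -8, 12, 3, -16, -6, -8, 5, -20, 9]:

Scanning through the array:
Position 1 (value -8): max_ending_here = -8, max_so_far = -8
Position 2 (value 12): max_ending_here = 12, max_so_far = 12
Position 3 (value 3): max_ending_here = 15, max_so_far = 15
Position 4 (value -16): max_ending_here = -1, max_so_far = 15
Position 5 (value -6): max_ending_here = -6, max_so_far = 15
Position 6 (value -8): max_ending_here = -8, max_so_far = 15
Position 7 (value 5): max_ending_here = 5, max_so_far = 15
Position 8 (value -20): max_ending_here = -15, max_so_far = 15
Position 9 (value 9): max_ending_here = 9, max_so_far = 15

Maximum subarray: [12, 3]
Maximum sum: 15

The maximum subarray is [12, 3] with sum 15. This subarray runs from index 2 to index 3.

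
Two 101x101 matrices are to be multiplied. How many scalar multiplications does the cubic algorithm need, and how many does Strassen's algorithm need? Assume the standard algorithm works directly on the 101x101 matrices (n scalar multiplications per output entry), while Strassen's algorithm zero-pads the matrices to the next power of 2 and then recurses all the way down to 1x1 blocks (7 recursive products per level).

Matrix multiplication for 101x101 matrices:

Strassen's algorithm requires power-of-2 dimensions. Pad 101x101 to 128x128 (next power of 2).

Standard algorithm: 101^3 = 1030301 multiplications
Strassen's algorithm: 7^(log2(128)) = 7^7 = 823543 multiplications
Savings: 1030301 - 823543 = 206758 multiplications

Standard: 1030301 multiplications (101^3). Strassen: 823543 multiplications (7^7, after padding to 128x128). Strassen reduces 8 recursive multiplications to 7 at each level.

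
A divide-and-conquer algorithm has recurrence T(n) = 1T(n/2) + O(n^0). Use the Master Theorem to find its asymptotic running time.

Master Theorem for T(n) = 1T(n/2) + O(n^0):

a = 1, b = 2, c = 0
log_b(a) = log_2(1) = 0.0000

Case 2: c = 0 = log_2(1) = 0.0000
T(n) = O(n^0 log n) = O(log n)

For T(n) = 1T(n/2) + O(n^0): log_2(1) = 0.0000. This is Case 2 of the Master Theorem (c = log_b(a), equal work at all levels), giving O(log n).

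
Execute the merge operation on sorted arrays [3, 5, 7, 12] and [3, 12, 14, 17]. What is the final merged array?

Merging process:

Compare 3 vs 3: take 3 from left. Merged: [3]
Compare 5 vs 3: take 3 from right. Merged: [3, 3]
Compare 5 vs 12: take 5 from left. Merged: [3, 3, 5]
Compare 7 vs 12: take 7 from left. Merged: [3, 3, 5, 7]
Compare 12 vs 12: take 12 from left. Merged: [3, 3, 5, 7, 12]
Append remaining from right: [12, 14, 17]. Merged: [3, 3, 5, 7, 12, 12, 14, 17]

Final merged array: [3, 3, 5, 7, 12, 12, 14, 17]
Total comparisons: 5

The merged array is [3, 3, 5, 7, 12, 12, 14, 17], requiring 5 comparisons. The merge step runs in O(n) time where n is the total number of elements.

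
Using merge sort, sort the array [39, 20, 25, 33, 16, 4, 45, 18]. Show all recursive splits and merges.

Merge sort trace:

Split: [39, 20, 25, 33, 16, 4, 45, 18] -> [39, 20, 25, 33] and [16, 4, 45, 18]
  Split: [39, 20, 25, 33] -> [39, 20] and [25, 33]
    Split: [39, 20] -> [39] and [20]
    Merge: [39] + [20] -> [20, 39]
    Split: [25, 33] -> [25] and [33]
    Merge: [25] + [33] -> [25, 33]
  Merge: [20, 39] + [25, 33] -> [20, 25, 33, 39]
  Split: [16, 4, 45, 18] -> [16, 4] and [45, 18]
    Split: [16, 4] -> [16] and [4]
    Merge: [16] + [4] -> [4, 16]
    Split: [45, 18] -> [45] and [18]
    Merge: [45] + [18] -> [18, 45]
  Merge: [4, 16] + [18, 45] -> [4, 16, 18, 45]
Merge: [20, 25, 33, 39] + [4, 16, 18, 45] -> [4, 16, 18, 20, 25, 33, 39, 45]

Final sorted array: [4, 16, 18, 20, 25, 33, 39, 45]

The merge sort proceeds by recursively splitting the array and merging sorted halves.
After all merges, the sorted array is [4, 16, 18, 20, 25, 33, 39, 45].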